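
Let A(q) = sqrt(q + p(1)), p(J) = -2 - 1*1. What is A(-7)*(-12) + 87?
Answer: 87 - 12*I*sqrt(10) ≈ 87.0 - 37.947*I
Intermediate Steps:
p(J) = -3 (p(J) = -2 - 1 = -3)
A(q) = sqrt(-3 + q) (A(q) = sqrt(q - 3) = sqrt(-3 + q))
A(-7)*(-12) + 87 = sqrt(-3 - 7)*(-12) + 87 = sqrt(-10)*(-12) + 87 = (I*sqrt(10))*(-12) + 87 = -12*I*sqrt(10) + 87 = 87 - 12*I*sqrt(10)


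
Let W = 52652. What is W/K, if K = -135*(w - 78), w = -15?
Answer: 52652/12555 ≈ 4.1937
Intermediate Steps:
K = 12555 (K = -135*(-15 - 78) = -135*(-93) = 12555)
W/K = 52652/12555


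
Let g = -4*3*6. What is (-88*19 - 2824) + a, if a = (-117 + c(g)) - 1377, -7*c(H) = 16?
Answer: -41946/7 ≈ -5992.3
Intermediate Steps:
g = -72 (g = -12*6 = -72)
c(H) = -16/7 (c(H) = -⅐*16 = -16/7)
a = -10474/7 (a = (-117 - 16/7) - 1377 = -835/7 - 1377 = -10474/7 ≈ -1496.3)
(-88*19 - 2824) + a = (-88*19 - 2824) - 10474/7 = (-1672 - 2824) - 10474/7 = -4496 - 10474/7 = -41946/7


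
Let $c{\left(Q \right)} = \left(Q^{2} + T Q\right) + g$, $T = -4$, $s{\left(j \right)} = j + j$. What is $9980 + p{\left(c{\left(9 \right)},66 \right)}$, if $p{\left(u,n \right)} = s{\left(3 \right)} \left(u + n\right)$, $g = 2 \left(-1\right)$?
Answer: $10634$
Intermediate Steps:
$s{\left(j \right)} = 2 j$
$g = -2$
$c{\left(Q \right)} = -2 + Q^{2} - 4 Q$ ($c{\left(Q \right)} = \left(Q^{2} - 4 Q\right) - 2 = -2 + Q^{2} - 4 Q$)
$p{\left(u,n \right)} = 6 n + 6 u$ ($p{\left(u,n \right)} = 2 \cdot 3 \left(u + n\right) = 6 \left(n + u\right) = 6 n + 6 u$)
$9980 + p{\left(c{\left(9 \right)},66 \right)} = 9980 + \left(6 \cdot 66 + 6 \left(-2 + 9^{2} - 36\right)\right) = 9980 + \left(396 + 6 \left(-2 + 81 - 36\right)\right) = 9980 + \left(396 + 6 \cdot 43\right) = 9980 + \left(396 + 258\right) = 9980 + 654 = 10634$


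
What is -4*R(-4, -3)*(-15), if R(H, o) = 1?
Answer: 60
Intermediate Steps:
-4*R(-4, -3)*(-15) = -4*1*(-15) = -4*(-15) = 60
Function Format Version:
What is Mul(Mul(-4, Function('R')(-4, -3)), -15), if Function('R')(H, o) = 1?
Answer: 60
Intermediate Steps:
Mul(Mul(-4, Function('R')(-4, -3)), -15) = Mul(Mul(-4, 1), -15) = Mul(-4, -15) = 60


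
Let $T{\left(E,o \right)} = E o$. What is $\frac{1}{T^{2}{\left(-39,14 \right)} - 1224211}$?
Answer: $- \frac{1}{926095} \approx -1.0798 \cdot 10^{-6}$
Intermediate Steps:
$\frac{1}{T^{2}{\left(-39,14 \right)} - 1224211} = \frac{1}{\left(\left(-39\right) 14\right)^{2} - 1224211} = \frac{1}{\left(-546\right)^{2} - 1224211} = \frac{1}{298116 - 1224211} = \frac{1}{-926095} = - \frac{1}{926095}$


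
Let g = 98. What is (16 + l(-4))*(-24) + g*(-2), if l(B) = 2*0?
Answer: -580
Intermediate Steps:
l(B) = 0
(16 + l(-4))*(-24) + g*(-2) = (16 + 0)*(-24) + 98*(-2) = 16*(-24) - 196 = -384 - 196 = -580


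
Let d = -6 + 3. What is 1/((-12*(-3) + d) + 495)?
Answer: 1/528 ≈ 0.0018939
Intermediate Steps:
d = -3
1/((-12*(-3) + d) + 495) = 1/((-12*(-3) - 3) + 495) = 1/((36 - 3) + 495) = 1/(33 + 495) = 1/528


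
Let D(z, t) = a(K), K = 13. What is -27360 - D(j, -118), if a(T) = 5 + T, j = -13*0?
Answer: -27378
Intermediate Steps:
j = 0
D(z, t) = 18 (D(z, t) = 5 + 13 = 18)
-27360 - D(j, -118) = -27360 - 1*18 = -27360 - 18 = -27378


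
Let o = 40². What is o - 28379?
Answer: -26779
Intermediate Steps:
o = 1600
o - 28379 = 1600 - 28379 = -26779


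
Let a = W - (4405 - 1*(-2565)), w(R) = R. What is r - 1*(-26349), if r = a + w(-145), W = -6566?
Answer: 12668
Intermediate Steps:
a = -13536 (a = -6566 - (4405 - 1*(-2565)) = -6566 - (4405 + 2565) = -6566 - 1*6970 = -6566 - 6970 = -13536)
r = -13681 (r = -13536 - 145 = -13681)
r - 1*(-26349) = -13681 - 1*(-26349) = -13681 + 26349 = 12668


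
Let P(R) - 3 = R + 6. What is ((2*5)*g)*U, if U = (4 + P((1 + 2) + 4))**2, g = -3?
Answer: -12000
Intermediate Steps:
P(R) = 9 + R (P(R) = 3 + (R + 6) = 3 + (6 + R) = 9 + R)
U = 400 (U = (4 + (9 + ((1 + 2) + 4)))**2 = (4 + (9 + (3 + 4)))**2 = (4 + (9 + 7))**2 = (4 + 16)**2 = 20**2 = 400)
((2*5)*g)*U = ((2*5)*(-3))*400 = (10*(-3))*400 = -30*400 = -12000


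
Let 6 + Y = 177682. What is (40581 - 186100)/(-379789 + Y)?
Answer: 145519/202113 ≈ 0.71999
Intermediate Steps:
Y = 177676 (Y = -6 + 177682 = 177676)
(40581 - 186100)/(-379789 + Y) = (40581 - 186100)/(-379789 + 177676) = -145519/(-202113) = -145519*(-1/202113) = 145519/202113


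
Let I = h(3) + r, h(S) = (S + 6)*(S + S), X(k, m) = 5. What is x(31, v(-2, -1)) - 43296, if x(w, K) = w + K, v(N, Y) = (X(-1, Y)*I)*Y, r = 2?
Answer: -43545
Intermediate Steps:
h(S) = 2*S*(6 + S) (h(S) = (6 + S)*(2*S) = 2*S*(6 + S))
I = 56 (I = 2*3*(6 + 3) + 2 = 2*3*9 + 2 = 54 + 2 = 56)
v(N, Y) = 280*Y (v(N, Y) = (5*56)*Y = 280*Y)
x(w, K) = K + w
x(31, v(-2, -1)) - 43296 = (280*(-1) + 31) - 43296 = (-280 + 31) - 43296 = -249 - 43296 = -43545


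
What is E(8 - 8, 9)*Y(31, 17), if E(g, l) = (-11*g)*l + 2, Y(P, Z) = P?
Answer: 62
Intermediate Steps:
E(g, l) = 2 - 11*g*l (E(g, l) = -11*g*l + 2 = 2 - 11*g*l)
E(8 - 8, 9)*Y(31, 17) = (2 - 11*(8 - 8)*9)*31 = (2 - 11*0*9)*31 = (2 + 0)*31 = 2*31 = 62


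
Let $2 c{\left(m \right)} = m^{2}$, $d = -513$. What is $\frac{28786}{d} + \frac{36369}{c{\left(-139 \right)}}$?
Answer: $- \frac{518859712}{9911673} \approx -52.348$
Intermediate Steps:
$c{\left(m \right)} = \frac{m^{2}}{2}$
$\frac{28786}{d} + \frac{36369}{c{\left(-139 \right)}} = \frac{28786}{-513} + \frac{36369}{\frac{1}{2} \left(-139\right)^{2}} = 28786 \left(- \frac{1}{513}\right) + \frac{36369}{\frac{1}{2} \cdot 19321} = - \frac{28786}{513} + \frac{36369}{\frac{19321}{2}} = - \frac{28786}{513} + 36369 \cdot \frac{2}{19321} = - \frac{28786}{513} + \frac{72738}{19321} = - \frac{518859712}{9911673}$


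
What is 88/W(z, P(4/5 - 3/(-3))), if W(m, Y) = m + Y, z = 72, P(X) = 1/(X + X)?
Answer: 1584/1301 ≈ 1.2175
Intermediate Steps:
P(X) = 1/(2*X)
W(m, Y) = Y + m
88/W(z, P(4/5 - 3/(-3))) = 88/(1/(2*(4/5 - 3/(-3))) + 72) = 88/(1/(2*(4*(1/5) - 3*(-1/3))) + 72) = 88/(1/(2*(4/5 + 1)) + 72) = 88/(1/(2*(9/5)) + 72) = 88/((1/2)*(5/9) + 72) = 88/(5/18 + 72) = 88/(1301/18) = 88*(18/1301) = 1584/1301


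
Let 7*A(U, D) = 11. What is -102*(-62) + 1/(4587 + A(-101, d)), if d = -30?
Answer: 203126887/32120 ≈ 6324.0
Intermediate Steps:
A(U, D) = 11/7 (A(U, D) = (1/7)*11 = 11/7)
-102*(-62) + 1/(4587 + A(-101, d)) = -102*(-62) + 1/(4587 + 11/7) = 6324 + 1/(32120/7) = 6324 + 7/32120 = 203126887/32120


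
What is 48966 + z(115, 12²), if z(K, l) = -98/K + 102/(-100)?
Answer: 56308747/1150 ≈ 48964.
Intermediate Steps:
z(K, l) = -51/50 - 98/K (z(K, l) = -98/K + 102*(-1/100) = -98/K - 51/50 = -51/50 - 98/K)
48966 + z(115, 12²) = 48966 + (-51/50 - 98/115) = 48966 - 2153/1150 = 56308747/1150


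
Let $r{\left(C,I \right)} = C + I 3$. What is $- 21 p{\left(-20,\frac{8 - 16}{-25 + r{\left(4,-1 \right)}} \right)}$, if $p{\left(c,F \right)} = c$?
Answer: $420$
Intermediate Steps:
$r{\left(C,I \right)} = C + 3 I$
$- 21 p{\left(-20,\frac{8 - 16}{-25 + r{\left(4,-1 \right)}} \right)} = \left(-21\right) \left(-20\right) = 420$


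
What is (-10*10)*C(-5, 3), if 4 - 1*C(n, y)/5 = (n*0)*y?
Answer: -2000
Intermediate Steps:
C(n, y) = 20 (C(n, y) = 20 - 5*n*0*y = 20 - 0*y = 20 - 5*0 = 20 + 0 = 20)
(-10*10)*C(-5, 3) = -10*10*20 = -100*20 = -2000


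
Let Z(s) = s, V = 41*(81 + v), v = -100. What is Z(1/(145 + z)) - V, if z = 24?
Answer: 131652/169 ≈ 779.01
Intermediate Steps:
V = -779 (V = 41*(81 - 100) = 41*(-19) = -779)
Z(1/(145 + z)) - V = 1/(145 + 24) - 1*(-779) = 1/169 + 779 = 131652/169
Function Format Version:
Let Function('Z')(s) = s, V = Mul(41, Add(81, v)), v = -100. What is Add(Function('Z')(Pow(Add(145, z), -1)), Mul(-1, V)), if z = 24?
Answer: Rational(131652, 169) ≈ 779.01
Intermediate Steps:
V = -779 (V = Mul(41, Add(81, -100)) = Mul(41, -19) = -779)
Add(Function('Z')(Pow(Add(145, z), -1)), Mul(-1, V)) = Add(Pow(Add(145, 24), -1), Mul(-1, -779)) = Add(Pow(169, -1), 779) = Add(Rational(1, 169), 779) = Rational(131652, 169)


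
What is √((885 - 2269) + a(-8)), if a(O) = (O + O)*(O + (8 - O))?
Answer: 6*I*√42 ≈ 38.884*I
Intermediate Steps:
a(O) = 16*O (a(O) = (2*O)*8 = 16*O)
√((885 - 2269) + a(-8)) = √((885 - 2269) + 16*(-8)) = √(-1384 - 128) = √(-1512) = 6*I*√42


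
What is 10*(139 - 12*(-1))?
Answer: 1510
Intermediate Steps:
10*(139 - 12*(-1)) = 10*(139 + 12) = 10*151 = 1510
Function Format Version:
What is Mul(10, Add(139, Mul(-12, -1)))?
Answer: 1510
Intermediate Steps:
Mul(10, Add(139, Mul(-12, -1))) = Mul(10, Add(139, 12)) = Mul(10, 151) = 1510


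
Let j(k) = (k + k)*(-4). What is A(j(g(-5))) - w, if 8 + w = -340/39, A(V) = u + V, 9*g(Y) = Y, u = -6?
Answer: 1774/117 ≈ 15.162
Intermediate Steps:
g(Y) = Y/9
j(k) = -8*k (j(k) = (2*k)*(-4) = -8*k)
A(V) = -6 + V
w = -652/39 (w = -8 - 340/39 = -652/39 ≈ -16.718)
A(j(g(-5))) - w = (-6 - 8*(-5)/9) - 1*(-652/39) = (-6 - 8*(-5/9)) + 652/39 = (-6 + 40/9) + 652/39 = -14/9 + 652/39 = 1774/117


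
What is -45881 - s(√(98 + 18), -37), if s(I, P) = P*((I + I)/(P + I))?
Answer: -57497477/1253 - 5476*√29/1253 ≈ -45911.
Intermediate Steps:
s(I, P) = 2*I*P/(I + P) (s(I, P) = P*((2*I)/(I + P)) = P*(2*I/(I + P)) = 2*I*P/(I + P))
-45881 - s(√(98 + 18), -37) = -45881 - 2*√(98 + 18)*(-37)/(√(98 + 18) - 37) = -45881 - 2*√116*(-37)/(√116 - 37) = -45881 - 2*2*√29*(-37)/(2*√29 - 37) = -45881 - 2*2*√29*(-37)/(-37 + 2*√29) = -45881 - (-148)*√29/(-37 + 2*√29) = -45881 + 148*√29/(-37 + 2*√29)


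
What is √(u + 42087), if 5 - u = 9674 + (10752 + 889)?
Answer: √20777 ≈ 144.14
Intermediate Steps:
u = -21310 (u = 5 - (9674 + (10752 + 889)) = 5 - (9674 + 11641) = 5 - 1*21315 = 5 - 21315 = -21310)
√(u + 42087) = √(-21310 + 42087) = √20777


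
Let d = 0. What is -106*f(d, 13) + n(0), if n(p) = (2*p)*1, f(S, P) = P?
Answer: -1378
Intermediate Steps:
n(p) = 2*p
-106*f(d, 13) + n(0) = -106*13 + 2*0 = -1378 + 0 = -1378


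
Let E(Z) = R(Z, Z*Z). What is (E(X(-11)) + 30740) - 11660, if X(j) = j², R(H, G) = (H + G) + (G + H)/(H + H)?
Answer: 33903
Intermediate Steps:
R(H, G) = G + H + (G + H)/(2*H) (R(H, G) = (G + H) + (G + H)/((2*H)) = (G + H) + (G + H)*(1/(2*H)) = (G + H) + (G + H)/(2*H) = G + H + (G + H)/(2*H))
E(Z) = ½ + Z² + 3*Z/2 (E(Z) = ½ + Z*Z + Z + (Z*Z)/(2*Z) = ½ + Z² + Z + Z²/(2*Z) = ½ + Z² + Z + Z/2 = ½ + Z² + 3*Z/2)
(E(X(-11)) + 30740) - 11660 = ((½ + ((-11)²)² + (3/2)*(-11)²) + 30740) - 11660 = ((½ + 121² + (3/2)*121) + 30740) - 11660 = ((½ + 14641 + 363/2) + 30740) - 11660 = (14823 + 30740) - 11660 = 45563 - 11660 = 33903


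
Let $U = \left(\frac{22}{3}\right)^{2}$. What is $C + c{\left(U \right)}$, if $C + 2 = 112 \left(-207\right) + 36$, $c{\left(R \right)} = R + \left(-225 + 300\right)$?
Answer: $- \frac{207191}{9} \approx -23021.0$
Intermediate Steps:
$U = \frac{484}{9}$ ($U = \left(22 \cdot \frac{1}{3}\right)^{2} = \left(\frac{22}{3}\right)^{2} = \frac{484}{9} \approx 53.778$)
$c{\left(R \right)} = 75 + R$ ($c{\left(R \right)} = R + 75 = 75 + R$)
$C = -23150$ ($C = -2 + \left(112 \left(-207\right) + 36\right) = -2 + \left(-23184 + 36\right) = -2 - 23148 = -23150$)
$C + c{\left(U \right)} = -23150 + \left(75 + \frac{484}{9}\right) = -23150 + \frac{1159}{9} = - \frac{207191}{9}$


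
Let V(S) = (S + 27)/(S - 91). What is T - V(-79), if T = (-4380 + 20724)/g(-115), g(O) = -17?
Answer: -81746/85 ≈ -961.72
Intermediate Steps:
V(S) = (27 + S)/(-91 + S)
T = -16344/17 (T = (-4380 + 20724)/(-17) = 16344*(-1/17) = -16344/17 ≈ -961.41)
T - V(-79) = -16344/17 - (27 - 79)/(-91 - 79) = -16344/17 - (-52)/(-170) = -16344/17 - (-1)*(-52)/170 = -16344/17 - 1*26/85 = -16344/17 - 26/85 = -81746/85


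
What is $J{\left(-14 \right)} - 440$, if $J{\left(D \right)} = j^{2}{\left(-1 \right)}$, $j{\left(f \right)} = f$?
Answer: $-439$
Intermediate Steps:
$J{\left(D \right)} = 1$ ($J{\left(D \right)} = \left(-1\right)^{2} = 1$)
$J{\left(-14 \right)} - 440 = 1 - 440 = -439$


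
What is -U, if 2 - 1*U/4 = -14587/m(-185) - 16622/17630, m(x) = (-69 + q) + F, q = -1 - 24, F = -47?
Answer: 499706896/1242915 ≈ 402.04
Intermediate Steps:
q = -25
m(x) = -141 (m(x) = (-69 - 25) - 47 = -94 - 47 = -141)
U = -499706896/1242915 (U = 8 - 4*(-14587/(-141) - 16622/17630) = 8 - 4*(-14587*(-1/141) - 16622*1/17630) = 8 - 4*(14587/141 - 8311/8815) = 8 - 4*127412554/1242915 = 8 - 509650216/1242915 = -499706896/1242915 ≈ -402.04)
-U = -1*(-499706896/1242915) = 499706896/1242915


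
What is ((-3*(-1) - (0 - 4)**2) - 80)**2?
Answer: 8649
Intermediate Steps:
((-3*(-1) - (0 - 4)**2) - 80)**2 = ((3 - 1*(-4)**2) - 80)**2 = ((3 - 1*16) - 80)**2 = ((3 - 16) - 80)**2 = (-13 - 80)**2 = (-93)**2 = 8649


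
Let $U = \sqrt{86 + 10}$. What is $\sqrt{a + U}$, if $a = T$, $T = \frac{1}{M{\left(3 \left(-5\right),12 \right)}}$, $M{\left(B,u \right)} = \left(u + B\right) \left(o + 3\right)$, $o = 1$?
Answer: $\frac{\sqrt{-3 + 144 \sqrt{6}}}{6} \approx 3.1168$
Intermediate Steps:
$M{\left(B,u \right)} = 4 B + 4 u$ ($M{\left(B,u \right)} = \left(u + B\right) \left(1 + 3\right) = \left(B + u\right) 4 = 4 B + 4 u$)
$U = 4 \sqrt{6}$ ($U = \sqrt{96} = 4 \sqrt{6} \approx 9.798$)
$T = - \frac{1}{12}$ ($T = \frac{1}{4 \cdot 3 \left(-5\right) + 4 \cdot 12} = \frac{1}{4 \left(-15\right) + 48} = \frac{1}{-60 + 48} = \frac{1}{-12} = - \frac{1}{12} \approx -0.083333$)
$a = - \frac{1}{12} \approx -0.083333$
$\sqrt{a + U} = \sqrt{- \frac{1}{12} + 4 \sqrt{6}}$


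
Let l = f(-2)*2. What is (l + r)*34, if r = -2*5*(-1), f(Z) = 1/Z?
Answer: 306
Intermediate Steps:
r = 10 (r = -10*(-1) = 10)
l = -1 (l = 2/(-2) = -1/2*2 = -1)
(l + r)*34 = (-1 + 10)*34 = 9*34 = 306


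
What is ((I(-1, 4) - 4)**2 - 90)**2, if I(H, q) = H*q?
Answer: 676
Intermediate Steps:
((I(-1, 4) - 4)**2 - 90)**2 = ((-1*4 - 4)**2 - 90)**2 = ((-4 - 4)**2 - 90)**2 = ((-8)**2 - 90)**2 = (64 - 90)**2 = (-26)**2 = 676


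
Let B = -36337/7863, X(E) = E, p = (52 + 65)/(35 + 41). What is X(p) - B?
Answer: 3681583/597588 ≈ 6.1607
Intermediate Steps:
p = 117/76 ≈ 1.5395
B = -36337/7863 (B = -36337*1/7863 = -36337/7863 ≈ -4.6213)
X(p) - B = 117/76 - 1*(-36337/7863) = 117/76 + 36337/7863 = 3681583/597588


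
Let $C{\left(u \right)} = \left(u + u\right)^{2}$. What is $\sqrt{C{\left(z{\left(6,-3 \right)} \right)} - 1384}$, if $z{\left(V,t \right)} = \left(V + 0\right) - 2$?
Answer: $2 i \sqrt{330} \approx 36.332 i$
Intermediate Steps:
$z{\left(V,t \right)} = -2 + V$ ($z{\left(V,t \right)} = V - 2 = -2 + V$)
$C{\left(u \right)} = 4 u^{2}$ ($C{\left(u \right)} = \left(2 u\right)^{2} = 4 u^{2}$)
$\sqrt{C{\left(z{\left(6,-3 \right)} \right)} - 1384} = \sqrt{4 \left(-2 + 6\right)^{2} - 1384} = \sqrt{4 \cdot 4^{2} - 1384} = \sqrt{4 \cdot 16 - 1384} = \sqrt{64 - 1384} = \sqrt{-1320} = 2 i \sqrt{330}$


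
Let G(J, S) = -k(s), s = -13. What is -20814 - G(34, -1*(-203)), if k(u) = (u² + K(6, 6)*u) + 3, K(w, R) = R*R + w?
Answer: -21188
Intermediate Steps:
K(w, R) = w + R² (K(w, R) = R² + w = w + R²)
k(u) = 3 + u² + 42*u (k(u) = (u² + (6 + 6²)*u) + 3 = (u² + (6 + 36)*u) + 3 = (u² + 42*u) + 3 = 3 + u² + 42*u)
G(J, S) = 374 (G(J, S) = -(3 + (-13)² + 42*(-13)) = -(3 + 169 - 546) = -1*(-374) = 374)
-20814 - G(34, -1*(-203)) = -20814 - 1*374 = -20814 - 374 = -21188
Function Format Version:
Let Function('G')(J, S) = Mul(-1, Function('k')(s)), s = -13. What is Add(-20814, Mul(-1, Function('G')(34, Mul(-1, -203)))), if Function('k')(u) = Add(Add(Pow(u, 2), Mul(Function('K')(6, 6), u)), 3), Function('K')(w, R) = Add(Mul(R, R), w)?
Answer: -21188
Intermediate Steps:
Function('K')(w, R) = Add(w, Pow(R, 2)) (Function('K')(w, R) = Add(Pow(R, 2), w) = Add(w, Pow(R, 2)))
Function('k')(u) = Add(3, Pow(u, 2), Mul(42, u)) (Function('k')(u) = Add(Add(Pow(u, 2), Mul(Add(6, Pow(6, 2)), u)), 3) = Add(Add(Pow(u, 2), Mul(Add(6, 36), u)), 3) = Add(Add(Pow(u, 2), Mul(42, u)), 3) = Add(3, Pow(u, 2), Mul(42, u)))
Function('G')(J, S) = 374 (Function('G')(J, S) = Mul(-1, Add(3, Pow(-13, 2), Mul(42, -13))) = Mul(-1, Add(3, 169, -546)) = Mul(-1, -374) = 374)
Add(-20814, Mul(-1, Function('G')(34, Mul(-1, -203)))) = Add(-20814, Mul(-1, 374)) = Add(-20814, -374) = -21188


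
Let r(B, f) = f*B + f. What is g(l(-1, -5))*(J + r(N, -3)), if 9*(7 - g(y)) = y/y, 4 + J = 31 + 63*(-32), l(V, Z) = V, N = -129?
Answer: -33170/3 ≈ -11057.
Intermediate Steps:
J = -1989 (J = -4 + (31 + 63*(-32)) = -4 + (31 - 2016) = -4 - 1985 = -1989)
r(B, f) = f + B*f (r(B, f) = B*f + f = f + B*f)
g(y) = 62/9 (g(y) = 7 - y/(9*y) = 7 - ⅑*1 = 7 - ⅑ = 62/9)
g(l(-1, -5))*(J + r(N, -3)) = 62*(-1989 - 3*(1 - 129))/9 = 62*(-1989 - 3*(-128))/9 = 62*(-1989 + 384)/9 = (62/9)*(-1605) = -33170/3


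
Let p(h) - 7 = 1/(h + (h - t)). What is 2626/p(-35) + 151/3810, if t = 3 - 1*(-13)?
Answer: 860525911/2289810 ≈ 375.81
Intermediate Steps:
t = 16 (t = 3 + 13 = 16)
p(h) = 7 + 1/(-16 + 2*h) (p(h) = 7 + 1/(h + (h - 1*16)) = 7 + 1/(h + (h - 16)) = 7 + 1/(h + (-16 + h)) = 7 + 1/(-16 + 2*h))
2626/p(-35) + 151/3810 = 2626/(((-111 + 14*(-35))/(2*(-8 - 35)))) + 151/3810 = 2626/(((½)*(-111 - 490)/(-43))) + 151*(1/3810) = 2626/(((½)*(-1/43)*(-601))) + 151/3810 = 2626/(601/86) + 151/3810 = 2626*(86/601) + 151/3810 = 225836/601 + 151/3810 = 860525911/2289810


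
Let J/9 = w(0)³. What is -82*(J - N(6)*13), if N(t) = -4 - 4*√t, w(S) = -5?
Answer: 87986 - 4264*√6 ≈ 77541.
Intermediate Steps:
N(t) = -4 - 4*√t
J = -1125 (J = 9*(-5)³ = 9*(-125) = -1125)
-82*(J - N(6)*13) = -82*(-1125 - (-4 - 4*√6)*13) = -82*(-1125 - (-52 - 52*√6)) = -82*(-1125 + (52 + 52*√6)) = -82*(-1073 + 52*√6) = 87986 - 4264*√6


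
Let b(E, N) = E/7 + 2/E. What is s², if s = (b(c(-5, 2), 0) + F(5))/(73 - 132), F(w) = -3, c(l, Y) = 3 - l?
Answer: 2025/2729104 ≈ 0.00074200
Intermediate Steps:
b(E, N) = 2/E + E/7 (b(E, N) = E*(⅐) + 2/E = E/7 + 2/E = 2/E + E/7)
s = 45/1652 (s = ((2/(3 - 1*(-5)) + (3 - 1*(-5))/7) - 3)/(73 - 132) = ((2/(3 + 5) + (3 + 5)/7) - 3)/(-59) = ((2/8 + (⅐)*8) - 3)*(-1/59) = ((2*(⅛) + 8/7) - 3)*(-1/59) = ((¼ + 8/7) - 3)*(-1/59) = (39/28 - 3)*(-1/59) = -45/28*(-1/59) = 45/1652 ≈ 0.027240)
s² = (45/1652)² = 2025/2729104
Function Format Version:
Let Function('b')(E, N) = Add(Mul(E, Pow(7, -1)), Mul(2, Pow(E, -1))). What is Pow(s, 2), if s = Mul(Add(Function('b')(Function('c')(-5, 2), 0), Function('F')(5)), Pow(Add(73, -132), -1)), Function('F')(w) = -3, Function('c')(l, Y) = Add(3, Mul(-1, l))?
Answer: Rational(2025, 2729104) ≈ 0.00074200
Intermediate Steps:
Function('b')(E, N) = Add(Mul(2, Pow(E, -1)), Mul(Rational(1, 7), E)) (Function('b')(E, N) = Add(Mul(E, Rational(1, 7)), Mul(2, Pow(E, -1))) = Add(Mul(Rational(1, 7), E), Mul(2, Pow(E, -1))) = Add(Mul(2, Pow(E, -1)), Mul(Rational(1, 7), E)))
s = Rational(45, 1652) (s = Mul(Add(Add(Mul(2, Pow(Add(3, Mul(-1, -5)), -1)), Mul(Rational(1, 7), Add(3, Mul(-1, -5)))), -3), Pow(Add(73, -132), -1)) = Mul(Add(Add(Mul(2, Pow(Add(3, 5), -1)), Mul(Rational(1, 7), Add(3, 5))), -3), Pow(-59, -1)) = Mul(Add(Add(Mul(2, Pow(8, -1)), Mul(Rational(1, 7), 8)), -3), Rational(-1, 59)) = Mul(Add(Add(Mul(2, Rational(1, 8)), Rational(8, 7)), -3), Rational(-1, 59)) = Mul(Add(Add(Rational(1, 4), Rational(8, 7)), -3), Rational(-1, 59)) = Mul(Add(Rational(39, 28), -3), Rational(-1, 59)) = Mul(Rational(-45, 28), Rational(-1, 59)) = Rational(45, 1652) ≈ 0.027240)
Pow(s, 2) = Pow(Rational(45, 1652), 2) = Rational(2025, 2729104)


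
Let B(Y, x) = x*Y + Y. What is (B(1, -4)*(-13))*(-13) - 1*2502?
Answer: -3009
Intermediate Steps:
B(Y, x) = Y + Y*x (B(Y, x) = Y*x + Y = Y + Y*x)
(B(1, -4)*(-13))*(-13) - 1*2502 = ((1*(1 - 4))*(-13))*(-13) - 1*2502 = ((1*(-3))*(-13))*(-13) - 2502 = -3*(-13)*(-13) - 2502 = 39*(-13) - 2502 = -507 - 2502 = -3009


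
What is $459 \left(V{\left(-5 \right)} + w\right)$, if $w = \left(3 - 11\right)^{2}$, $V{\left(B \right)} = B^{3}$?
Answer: $-27999$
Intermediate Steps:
$w = 64$ ($w = \left(-8\right)^{2} = 64$)
$459 \left(V{\left(-5 \right)} + w\right) = 459 \left(\left(-5\right)^{3} + 64\right) = 459 \left(-125 + 64\right) = 459 \left(-61\right) = -27999$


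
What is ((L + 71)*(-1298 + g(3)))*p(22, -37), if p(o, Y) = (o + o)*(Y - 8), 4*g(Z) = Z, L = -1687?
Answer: -4150784880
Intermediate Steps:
g(Z) = Z/4
p(o, Y) = 2*o*(-8 + Y) (p(o, Y) = (2*o)*(-8 + Y) = 2*o*(-8 + Y))
((L + 71)*(-1298 + g(3)))*p(22, -37) = ((-1687 + 71)*(-1298 + (¼)*3))*(2*22*(-8 - 37)) = (-1616*(-1298 + ¾))*(2*22*(-45)) = -1616*(-5189/4)*(-1980) = 2096356*(-1980) = -4150784880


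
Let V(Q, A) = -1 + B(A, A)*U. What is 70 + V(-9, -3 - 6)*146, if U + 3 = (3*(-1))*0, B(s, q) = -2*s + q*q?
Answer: -43438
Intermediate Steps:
B(s, q) = q**2 - 2*s (B(s, q) = -2*s + q**2 = q**2 - 2*s)
U = -3 (U = -3 + (3*(-1))*0 = -3 - 3*0 = -3 + 0 = -3)
V(Q, A) = -1 - 3*A**2 + 6*A (V(Q, A) = -1 + (A**2 - 2*A)*(-3) = -1 + (-3*A**2 + 6*A) = -1 - 3*A**2 + 6*A)
70 + V(-9, -3 - 6)*146 = 70 + (-1 - 3*(-3 - 6)**2 + 6*(-3 - 6))*146 = 70 + (-1 - 3*(-9)**2 + 6*(-9))*146 = 70 + (-1 - 3*81 - 54)*146 = 70 + (-1 - 243 - 54)*146 = 70 - 298*146 = 70 - 43508 = -43438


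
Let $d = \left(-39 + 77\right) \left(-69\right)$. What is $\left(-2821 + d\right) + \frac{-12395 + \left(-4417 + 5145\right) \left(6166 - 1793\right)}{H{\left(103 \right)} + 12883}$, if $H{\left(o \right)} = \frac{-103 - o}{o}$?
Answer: $- \frac{66940134}{12881} \approx -5196.8$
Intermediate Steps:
$H{\left(o \right)} = \frac{-103 - o}{o}$
$d = -2622$ ($d = 38 \left(-69\right) = -2622$)
$\left(-2821 + d\right) + \frac{-12395 + \left(-4417 + 5145\right) \left(6166 - 1793\right)}{H{\left(103 \right)} + 12883} = \left(-2821 - 2622\right) + \frac{-12395 + \left(-4417 + 5145\right) \left(6166 - 1793\right)}{\frac{-103 - 103}{103} + 12883} = -5443 + \frac{-12395 + 728 \cdot 4373}{\frac{-103 - 103}{103} + 12883} = -5443 + \frac{-12395 + 3183544}{\frac{1}{103} \left(-206\right) + 12883} = -5443 + \frac{3171149}{-2 + 12883} = -5443 + \frac{3171149}{12881} = - \frac{66940134}{12881}$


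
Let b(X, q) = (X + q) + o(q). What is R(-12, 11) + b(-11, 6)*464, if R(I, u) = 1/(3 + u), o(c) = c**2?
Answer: 201377/14 ≈ 14384.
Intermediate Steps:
b(X, q) = X + q + q**2 (b(X, q) = (X + q) + q**2 = X + q + q**2)
R(-12, 11) + b(-11, 6)*464 = 1/(3 + 11) + (-11 + 6 + 6**2)*464 = 1/14 + (-11 + 6 + 36)*464 = 1/14 + 31*464 = 1/14 + 14384 = 201377/14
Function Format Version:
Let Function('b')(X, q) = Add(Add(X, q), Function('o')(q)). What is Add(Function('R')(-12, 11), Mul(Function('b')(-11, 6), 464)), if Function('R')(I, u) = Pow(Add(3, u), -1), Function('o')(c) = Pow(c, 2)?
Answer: Rational(201377, 14) ≈ 14384.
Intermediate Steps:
Function('b')(X, q) = Add(X, q, Pow(q, 2)) (Function('b')(X, q) = Add(Add(X, q), Pow(q, 2)) = Add(X, q, Pow(q, 2)))
Add(Function('R')(-12, 11), Mul(Function('b')(-11, 6), 464)) = Add(Pow(Add(3, 11), -1), Mul(Add(-11, 6, Pow(6, 2)), 464)) = Add(Pow(14, -1), Mul(Add(-11, 6, 36), 464)) = Add(Rational(1, 14), Mul(31, 464)) = Add(Rational(1, 14), 14384) = Rational(201377, 14)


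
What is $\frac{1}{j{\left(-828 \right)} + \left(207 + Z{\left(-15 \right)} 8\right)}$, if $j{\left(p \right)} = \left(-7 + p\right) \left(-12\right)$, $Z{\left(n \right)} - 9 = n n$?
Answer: $\frac{1}{12099} \approx 8.2652 \cdot 10^{-5}$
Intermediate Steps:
$Z{\left(n \right)} = 9 + n^{2}$ ($Z{\left(n \right)} = 9 + n n = 9 + n^{2}$)
$j{\left(p \right)} = 84 - 12 p$
$\frac{1}{j{\left(-828 \right)} + \left(207 + Z{\left(-15 \right)} 8\right)} = \frac{1}{\left(84 - -9936\right) + \left(207 + \left(9 + \left(-15\right)^{2}\right) 8\right)} = \frac{1}{\left(84 + 9936\right) + \left(207 + \left(9 + 225\right) 8\right)} = \frac{1}{10020 + \left(207 + 234 \cdot 8\right)} = \frac{1}{10020 + \left(207 + 1872\right)} = \frac{1}{10020 + 2079} = \frac{1}{12099}$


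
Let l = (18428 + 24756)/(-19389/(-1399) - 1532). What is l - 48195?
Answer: -102420762821/2123879 ≈ -48223.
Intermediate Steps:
l = -60414416/2123879 (l = 43184/(-19389*(-1/1399) - 1532) = 43184/(19389/1399 - 1532) = 43184/(-2123879/1399) = 43184*(-1399/2123879) = -60414416/2123879 ≈ -28.445)
l - 48195 = -60414416/2123879 - 48195 = -102420762821/2123879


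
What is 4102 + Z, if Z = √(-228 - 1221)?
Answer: 4102 + 3*I*√161 ≈ 4102.0 + 38.066*I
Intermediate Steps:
Z = 3*I*√161 (Z = √(-1449) = 3*I*√161 ≈ 38.066*I)
4102 + Z = 4102 + 3*I*√161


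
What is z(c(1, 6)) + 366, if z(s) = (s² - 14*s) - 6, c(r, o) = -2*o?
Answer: 672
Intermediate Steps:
z(s) = -6 + s² - 14*s
z(c(1, 6)) + 366 = (-6 + (-2*6)² - (-28)*6) + 366 = (-6 + (-12)² - 14*(-12)) + 366 = (-6 + 144 + 168) + 366 = 306 + 366 = 672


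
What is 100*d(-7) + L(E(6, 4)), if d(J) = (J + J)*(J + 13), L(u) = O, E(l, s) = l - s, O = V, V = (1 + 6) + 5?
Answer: -8388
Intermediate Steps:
V = 12 (V = 7 + 5 = 12)
O = 12
L(u) = 12
d(J) = 2*J*(13 + J) (d(J) = (2*J)*(13 + J) = 2*J*(13 + J))
100*d(-7) + L(E(6, 4)) = 100*(2*(-7)*(13 - 7)) + 12 = 100*(2*(-7)*6) + 12 = 100*(-84) + 12 = -8400 + 12 = -8388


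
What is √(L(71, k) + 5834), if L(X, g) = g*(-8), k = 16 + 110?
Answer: √4826 ≈ 69.469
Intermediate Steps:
k = 126
L(X, g) = -8*g
√(L(71, k) + 5834) = √(-8*126 + 5834) = √(-1008 + 5834) = √4826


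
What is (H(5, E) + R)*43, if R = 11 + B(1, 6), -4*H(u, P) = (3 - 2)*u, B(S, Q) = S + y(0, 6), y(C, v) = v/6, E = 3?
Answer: 2021/4 ≈ 505.25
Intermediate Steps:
y(C, v) = v/6 (y(C, v) = v*(⅙) = v/6)
B(S, Q) = 1 + S (B(S, Q) = S + (⅙)*6 = S + 1 = 1 + S)
H(u, P) = -u/4 (H(u, P) = -(3 - 2)*u/4 = -u/4)
R = 13 (R = 11 + (1 + 1) = 11 + 2 = 13)
(H(5, E) + R)*43 = (-¼*5 + 13)*43 = (-5/4 + 13)*43 = (47/4)*43 = 2021/4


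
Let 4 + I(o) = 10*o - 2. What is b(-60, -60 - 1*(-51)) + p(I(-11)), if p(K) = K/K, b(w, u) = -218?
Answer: -217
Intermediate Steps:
I(o) = -6 + 10*o (I(o) = -4 + (10*o - 2) = -4 + (-2 + 10*o) = -6 + 10*o)
p(K) = 1
b(-60, -60 - 1*(-51)) + p(I(-11)) = -218 + 1 = -217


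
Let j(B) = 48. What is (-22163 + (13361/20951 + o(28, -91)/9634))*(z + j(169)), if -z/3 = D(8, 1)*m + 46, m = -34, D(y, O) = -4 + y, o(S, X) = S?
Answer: -711253662801660/100920967 ≈ -7.0476e+6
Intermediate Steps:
z = 270 (z = -3*((-4 + 8)*(-34) + 46) = -3*(4*(-34) + 46) = -3*(-136 + 46) = -3*(-90) = 270)
(-22163 + (13361/20951 + o(28, -91)/9634))*(z + j(169)) = (-22163 + (13361/20951 + 28/9634))*(270 + 48) = (-22163 + (13361*(1/20951) + 28*(1/9634)))*318 = (-22163 + (13361/20951 + 14/4817))*318 = (-22163 + 64653251/100920967)*318 = -2236646738370/100920967*318 = -711253662801660/100920967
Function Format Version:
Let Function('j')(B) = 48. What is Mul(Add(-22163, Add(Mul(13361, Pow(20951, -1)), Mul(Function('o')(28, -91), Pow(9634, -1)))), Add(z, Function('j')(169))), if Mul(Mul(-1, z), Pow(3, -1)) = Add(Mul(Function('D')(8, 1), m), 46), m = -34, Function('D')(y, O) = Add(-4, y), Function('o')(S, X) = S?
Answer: Rational(-711253662801660, 100920967) ≈ -7.0476e+6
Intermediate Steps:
z = 270 (z = Mul(-3, Add(Mul(Add(-4, 8), -34), 46)) = Mul(-3, Add(Mul(4, -34), 46)) = Mul(-3, Add(-136, 46)) = Mul(-3, -90) = 270)
Mul(Add(-22163, Add(Mul(13361, Pow(20951, -1)), Mul(Function('o')(28, -91), Pow(9634, -1)))), Add(z, Function('j')(169))) = Mul(Add(-22163, Add(Mul(13361, Pow(20951, -1)), Mul(28, Pow(9634, -1)))), Add(270, 48)) = Mul(Add(-22163, Add(Mul(13361, Rational(1, 20951)), Mul(28, Rational(1, 9634)))), 318) = Mul(Add(-22163, Add(Rational(13361, 20951), Rational(14, 4817))), 318) = Mul(Add(-22163, Rational(64653251, 100920967)), 318) = Mul(Rational(-2236646738370, 100920967), 318) = Rational(-711253662801660, 100920967)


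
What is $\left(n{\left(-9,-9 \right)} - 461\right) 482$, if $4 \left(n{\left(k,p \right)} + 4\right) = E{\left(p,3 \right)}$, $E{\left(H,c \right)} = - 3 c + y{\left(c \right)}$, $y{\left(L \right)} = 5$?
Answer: $-224612$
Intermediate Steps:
$E{\left(H,c \right)} = 5 - 3 c$ ($E{\left(H,c \right)} = - 3 c + 5 = 5 - 3 c$)
$n{\left(k,p \right)} = -5$ ($n{\left(k,p \right)} = -4 + \frac{5 - 9}{4} = -4 + \frac{1}{4} \left(-4\right) = -4 - 1 = -5$)
$\left(n{\left(-9,-9 \right)} - 461\right) 482 = \left(-5 - 461\right) 482 = \left(-466\right) 482 = -224612$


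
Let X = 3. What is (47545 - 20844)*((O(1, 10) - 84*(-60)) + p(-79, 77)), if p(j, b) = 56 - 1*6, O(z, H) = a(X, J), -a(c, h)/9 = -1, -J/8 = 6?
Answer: 136148399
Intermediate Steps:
J = -48 (J = -8*6 = -48)
a(c, h) = 9 (a(c, h) = -9*(-1) = 9)
O(z, H) = 9
p(j, b) = 50 (p(j, b) = 56 - 6 = 50)
(47545 - 20844)*((O(1, 10) - 84*(-60)) + p(-79, 77)) = (47545 - 20844)*((9 - 84*(-60)) + 50) = 26701*((9 + 5040) + 50) = 26701*(5049 + 50) = 26701*5099 = 136148399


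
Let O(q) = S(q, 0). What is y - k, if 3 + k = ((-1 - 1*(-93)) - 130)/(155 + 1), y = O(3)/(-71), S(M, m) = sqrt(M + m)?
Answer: 253/78 - sqrt(3)/71 ≈ 3.2192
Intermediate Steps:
O(q) = sqrt(q) (O(q) = sqrt(q + 0) = sqrt(q))
y = -sqrt(3)/71 (y = sqrt(3)/(-71) = sqrt(3)*(-1/71) = -sqrt(3)/71 ≈ -0.024395)
k = -253/78 (k = -3 + ((-1 - 1*(-93)) - 130)/(155 + 1) = -3 + ((-1 + 93) - 130)/156 = -3 + (92 - 130)*(1/156) = -3 - 38*1/156 = -3 - 19/78 = -253/78 ≈ -3.2436)
y - k = -sqrt(3)/71 - 1*(-253/78) = -sqrt(3)/71 + 253/78 = 253/78 - sqrt(3)/71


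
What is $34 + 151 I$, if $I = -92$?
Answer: $-13858$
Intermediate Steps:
$34 + 151 I = 34 + 151 \left(-92\right) = 34 - 13892 = -13858$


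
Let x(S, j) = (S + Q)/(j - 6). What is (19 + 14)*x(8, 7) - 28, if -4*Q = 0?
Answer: 236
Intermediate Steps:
Q = 0 (Q = -1/4*0 = 0)
x(S, j) = S/(-6 + j) (x(S, j) = (S + 0)/(j - 6) = S/(-6 + j))
(19 + 14)*x(8, 7) - 28 = (19 + 14)*(8/(-6 + 7)) - 28 = 33*(8/1) - 28 = 33*(8*1) - 28 = 33*8 - 28 = 264 - 28 = 236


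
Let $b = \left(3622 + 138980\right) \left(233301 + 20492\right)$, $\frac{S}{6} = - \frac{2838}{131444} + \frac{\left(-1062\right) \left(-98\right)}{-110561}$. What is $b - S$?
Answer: $\frac{131488566171809053899}{3633145021} \approx 3.6191 \cdot 10^{10}$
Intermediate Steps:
$S = - \frac{20990906793}{3633145021}$ ($S = 6 \left(- \frac{2838}{131444} + \frac{\left(-1062\right) \left(-98\right)}{-110561}\right) = 6 \left(\left(-2838\right) \frac{1}{131444} + 104076 \left(- \frac{1}{110561}\right)\right) = 6 \left(- \frac{1419}{65722} - \frac{104076}{110561}\right) = 6 \left(- \frac{6996968931}{7266290042}\right) = - \frac{20990906793}{3633145021} \approx -5.7776$)
$b = 36191389386$ ($b = 142602 \cdot 253793 = 36191389386$)
$b - S = 36191389386 - - \frac{20990906793}{3633145021} = 36191389386 + \frac{20990906793}{3633145021} = \frac{131488566171809053899}{3633145021}$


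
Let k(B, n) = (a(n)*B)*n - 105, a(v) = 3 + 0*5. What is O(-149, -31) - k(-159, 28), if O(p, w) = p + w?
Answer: 13281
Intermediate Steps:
a(v) = 3 (a(v) = 3 + 0 = 3)
k(B, n) = -105 + 3*B*n (k(B, n) = (3*B)*n - 105 = 3*B*n - 105 = -105 + 3*B*n)
O(-149, -31) - k(-159, 28) = (-149 - 31) - (-105 + 3*(-159)*28) = -180 - (-105 - 13356) = -180 - 1*(-13461) = -180 + 13461 = 13281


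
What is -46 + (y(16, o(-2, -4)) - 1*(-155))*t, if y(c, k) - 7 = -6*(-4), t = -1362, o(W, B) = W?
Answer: -253378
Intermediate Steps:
y(c, k) = 31 (y(c, k) = 7 - 6*(-4) = 7 + 24 = 31)
-46 + (y(16, o(-2, -4)) - 1*(-155))*t = -46 + (31 - 1*(-155))*(-1362) = -46 + (31 + 155)*(-1362) = -46 + 186*(-1362) = -46 - 253332 = -253378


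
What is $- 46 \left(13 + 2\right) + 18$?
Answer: $-672$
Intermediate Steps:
$- 46 \left(13 + 2\right) + 18 = \left(-46\right) 15 + 18 = -690 + 18 = -672$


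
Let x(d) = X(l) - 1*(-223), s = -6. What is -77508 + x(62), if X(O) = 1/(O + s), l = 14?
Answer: -618279/8 ≈ -77285.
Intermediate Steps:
X(O) = 1/(-6 + O) (X(O) = 1/(O - 6) = 1/(-6 + O))
x(d) = 1785/8 (x(d) = 1/(-6 + 14) - 1*(-223) = 1/8 + 223 = ⅛ + 223 = 1785/8)
-77508 + x(62) = -77508 + 1785/8 = -618279/8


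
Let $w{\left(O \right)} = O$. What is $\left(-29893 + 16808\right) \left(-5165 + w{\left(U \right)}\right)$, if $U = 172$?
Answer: $65333405$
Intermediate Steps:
$\left(-29893 + 16808\right) \left(-5165 + w{\left(U \right)}\right) = \left(-29893 + 16808\right) \left(-5165 + 172\right) = \left(-13085\right) \left(-4993\right) = 65333405$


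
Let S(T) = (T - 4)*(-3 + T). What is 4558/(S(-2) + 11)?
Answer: 4558/41 ≈ 111.17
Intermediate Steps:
S(T) = (-4 + T)*(-3 + T)
4558/(S(-2) + 11) = 4558/((12 + (-2)**2 - 7*(-2)) + 11) = 4558/((12 + 4 + 14) + 11) = 4558/(30 + 11) = 4558/41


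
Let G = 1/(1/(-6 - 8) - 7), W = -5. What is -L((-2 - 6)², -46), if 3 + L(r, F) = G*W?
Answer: 227/99 ≈ 2.2929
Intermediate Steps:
G = -14/99 (G = 1/(1/(-14) - 7) = 1/(-1/14 - 7) = 1/(-99/14) = -14/99 ≈ -0.14141)
L(r, F) = -227/99 (L(r, F) = -3 - 14/99*(-5) = -3 + 70/99 = -227/99)
-L((-2 - 6)², -46) = -1*(-227/99) = 227/99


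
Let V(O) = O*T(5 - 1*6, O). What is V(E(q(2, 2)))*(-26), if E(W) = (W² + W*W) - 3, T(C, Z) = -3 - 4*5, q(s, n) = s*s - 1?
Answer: 8970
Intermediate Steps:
q(s, n) = -1 + s² (q(s, n) = s² - 1 = -1 + s²)
T(C, Z) = -23 (T(C, Z) = -3 - 20 = -23)
E(W) = -3 + 2*W² (E(W) = (W² + W²) - 3 = 2*W² - 3 = -3 + 2*W²)
V(O) = -23*O (V(O) = O*(-23) = -23*O)
V(E(q(2, 2)))*(-26) = -23*(-3 + 2*(-1 + 2²)²)*(-26) = -23*(-3 + 2*(-1 + 4)²)*(-26) = -23*(-3 + 2*3²)*(-26) = -23*(-3 + 2*9)*(-26) = -23*(-3 + 18)*(-26) = -23*15*(-26) = -345*(-26) = 8970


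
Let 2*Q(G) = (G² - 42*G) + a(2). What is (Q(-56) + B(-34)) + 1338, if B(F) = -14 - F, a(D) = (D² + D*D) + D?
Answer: 4107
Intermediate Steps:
a(D) = D + 2*D² (a(D) = (D² + D²) + D = 2*D² + D = D + 2*D²)
Q(G) = 5 + G²/2 - 21*G (Q(G) = ((G² - 42*G) + 2*(1 + 2*2))/2 = ((G² - 42*G) + 2*(1 + 4))/2 = ((G² - 42*G) + 2*5)/2 = ((G² - 42*G) + 10)/2 = (10 + G² - 42*G)/2 = 5 + G²/2 - 21*G)
(Q(-56) + B(-34)) + 1338 = ((5 + (½)*(-56)² - 21*(-56)) + (-14 - 1*(-34))) + 1338 = ((5 + (½)*3136 + 1176) + (-14 + 34)) + 1338 = ((5 + 1568 + 1176) + 20) + 1338 = (2749 + 20) + 1338 = 2769 + 1338 = 4107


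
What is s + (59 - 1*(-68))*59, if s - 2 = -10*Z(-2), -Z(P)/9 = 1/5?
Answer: 7513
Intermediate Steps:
Z(P) = -9/5
s = 20 (s = 2 - 10*(-9/5) = 2 + 18 = 20)
s + (59 - 1*(-68))*59 = 20 + (59 - 1*(-68))*59 = 20 + (59 + 68)*59 = 20 + 127*59 = 20 + 7493 = 7513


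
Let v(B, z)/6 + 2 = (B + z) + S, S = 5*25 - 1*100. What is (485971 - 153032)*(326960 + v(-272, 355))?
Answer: 109069484644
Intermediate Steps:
S = 25 (S = 125 - 100 = 25)
v(B, z) = 138 + 6*B + 6*z (v(B, z) = -12 + 6*((B + z) + 25) = -12 + 6*(25 + B + z) = -12 + (150 + 6*B + 6*z) = 138 + 6*B + 6*z)
(485971 - 153032)*(326960 + v(-272, 355)) = (485971 - 153032)*(326960 + (138 + 6*(-272) + 6*355)) = 332939*(326960 + (138 - 1632 + 2130)) = 332939*(326960 + 636) = 332939*327596 = 109069484644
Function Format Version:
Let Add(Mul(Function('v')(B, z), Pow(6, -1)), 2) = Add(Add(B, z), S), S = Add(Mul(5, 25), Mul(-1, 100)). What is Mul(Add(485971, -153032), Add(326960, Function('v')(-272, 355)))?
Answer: 109069484644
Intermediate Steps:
S = 25 (S = Add(125, -100) = 25)
Function('v')(B, z) = Add(138, Mul(6, B), Mul(6, z)) (Function('v')(B, z) = Add(-12, Mul(6, Add(Add(B, z), 25))) = Add(-12, Mul(6, Add(25, B, z))) = Add(-12, Add(150, Mul(6, B), Mul(6, z))) = Add(138, Mul(6, B), Mul(6, z)))
Mul(Add(485971, -153032), Add(326960, Function('v')(-272, 355))) = Mul(Add(485971, -153032), Add(326960, Add(138, Mul(6, -272), Mul(6, 355)))) = Mul(332939, Add(326960, Add(138, -1632, 2130))) = Mul(332939, Add(326960, 636)) = Mul(332939, 327596) = 109069484644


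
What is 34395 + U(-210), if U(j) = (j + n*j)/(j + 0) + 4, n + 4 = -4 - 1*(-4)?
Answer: 34396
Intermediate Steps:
n = -4 (n = -4 + (-4 - 1*(-4)) = -4 + (-4 + 4) = -4 + 0 = -4)
U(j) = 1 (U(j) = (j - 4*j)/(j + 0) + 4 = (-3*j)/j + 4 = -3 + 4 = 1)
34395 + U(-210) = 34395 + 1 = 34396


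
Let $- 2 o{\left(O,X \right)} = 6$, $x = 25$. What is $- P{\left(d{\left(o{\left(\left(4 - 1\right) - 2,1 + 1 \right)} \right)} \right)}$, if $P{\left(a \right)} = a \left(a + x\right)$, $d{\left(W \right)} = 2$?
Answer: $-54$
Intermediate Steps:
$o{\left(O,X \right)} = -3$ ($o{\left(O,X \right)} = \left(- \frac{1}{2}\right) 6 = -3$)
$P{\left(a \right)} = a \left(25 + a\right)$ ($P{\left(a \right)} = a \left(a + 25\right) = a \left(25 + a\right)$)
$- P{\left(d{\left(o{\left(\left(4 - 1\right) - 2,1 + 1 \right)} \right)} \right)} = - 2 \left(25 + 2\right) = - 2 \cdot 27 = \left(-1\right) 54 = -54$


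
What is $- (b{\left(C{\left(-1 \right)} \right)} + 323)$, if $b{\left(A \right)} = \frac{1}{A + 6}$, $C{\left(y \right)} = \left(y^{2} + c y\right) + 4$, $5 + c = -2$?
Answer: $- \frac{5815}{18} \approx -323.06$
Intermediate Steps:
$c = -7$ ($c = -5 - 2 = -7$)
$C{\left(y \right)} = 4 + y^{2} - 7 y$ ($C{\left(y \right)} = \left(y^{2} - 7 y\right) + 4 = 4 + y^{2} - 7 y$)
$b{\left(A \right)} = \frac{1}{6 + A}$
$- (b{\left(C{\left(-1 \right)} \right)} + 323) = - (\frac{1}{6 + \left(4 + \left(-1\right)^{2} - -7\right)} + 323) = - (\frac{1}{6 + \left(4 + 1 + 7\right)} + 323) = - (\frac{1}{6 + 12} + 323) = - (\frac{1}{18} + 323) = \left(-1\right) \frac{5815}{18} = - \frac{5815}{18}$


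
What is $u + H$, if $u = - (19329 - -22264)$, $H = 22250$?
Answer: $-19343$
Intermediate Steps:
$u = -41593$ ($u = - (19329 + 22264) = \left(-1\right) 41593 = -41593$)
$u + H = -41593 + 22250 = -19343$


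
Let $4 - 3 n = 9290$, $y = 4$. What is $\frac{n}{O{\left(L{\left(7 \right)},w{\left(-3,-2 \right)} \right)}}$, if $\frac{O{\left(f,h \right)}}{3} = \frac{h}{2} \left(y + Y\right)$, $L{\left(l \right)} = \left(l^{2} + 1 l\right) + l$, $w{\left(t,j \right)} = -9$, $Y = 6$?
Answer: $\frac{9286}{405} \approx 22.928$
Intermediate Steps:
$L{\left(l \right)} = l^{2} + 2 l$ ($L{\left(l \right)} = \left(l^{2} + l\right) + l = \left(l + l^{2}\right) + l = l^{2} + 2 l$)
$O{\left(f,h \right)} = 15 h$ ($O{\left(f,h \right)} = 3 \frac{h}{2} \left(4 + 6\right) = 3 h \frac{1}{2} \cdot 10 = 3 \frac{h}{2} \cdot 10 = 3 \cdot 5 h = 15 h$)
$n = - \frac{9286}{3}$ ($n = \frac{4}{3} - \frac{9290}{3} = - \frac{9286}{3} \approx -3095.3$)
$\frac{n}{O{\left(L{\left(7 \right)},w{\left(-3,-2 \right)} \right)}} = - \frac{9286}{3 \cdot 15 \left(-9\right)} = - \frac{9286}{3 \left(-135\right)} = \left(- \frac{9286}{3}\right) \left(- \frac{1}{135}\right) = \frac{9286}{405}$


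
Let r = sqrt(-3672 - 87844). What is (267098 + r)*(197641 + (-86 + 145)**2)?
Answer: 53719283956 + 402244*I*sqrt(22879) ≈ 5.3719e+10 + 6.0843e+7*I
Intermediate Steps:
r = 2*I*sqrt(22879) (r = sqrt(-91516) = 2*I*sqrt(22879) ≈ 302.52*I)
(267098 + r)*(197641 + (-86 + 145)**2) = (267098 + 2*I*sqrt(22879))*(197641 + (-86 + 145)**2) = (267098 + 2*I*sqrt(22879))*(197641 + 59**2) = (267098 + 2*I*sqrt(22879))*(197641 + 3481) = (267098 + 2*I*sqrt(22879))*201122 = 53719283956 + 402244*I*sqrt(22879)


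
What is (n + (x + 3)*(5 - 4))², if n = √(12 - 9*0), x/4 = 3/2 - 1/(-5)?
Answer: 2701/25 + 196*√3/5 ≈ 175.94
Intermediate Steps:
x = 34/5 (x = 4*(3/2 - 1/(-5)) = 4*(3*(½) - 1*(-⅕)) = 4*(3/2 + ⅕) = 4*(17/10) = 34/5 ≈ 6.8000)
n = 2*√3 (n = √(12 + 0) = √12 = 2*√3 ≈ 3.4641)
(n + (x + 3)*(5 - 4))² = (2*√3 + (34/5 + 3)*(5 - 4))² = (2*√3 + (49/5)*1)² = (2*√3 + 49/5)² = (49/5 + 2*√3)²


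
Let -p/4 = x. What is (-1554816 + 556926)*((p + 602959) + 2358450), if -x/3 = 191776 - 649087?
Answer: 2520992458470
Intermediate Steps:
x = 1371933 (x = -3*(191776 - 649087) = -3*(-457311) = 1371933)
p = -5487732 (p = -4*1371933 = -5487732)
(-1554816 + 556926)*((p + 602959) + 2358450) = (-1554816 + 556926)*((-5487732 + 602959) + 2358450) = -997890*(-4884773 + 2358450) = -997890*(-2526323) = 2520992458470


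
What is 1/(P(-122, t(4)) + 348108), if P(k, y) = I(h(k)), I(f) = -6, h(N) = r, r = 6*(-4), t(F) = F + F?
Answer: 1/348102 ≈ 2.8727e-6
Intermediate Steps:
t(F) = 2*F
r = -24
h(N) = -24
P(k, y) = -6
1/(P(-122, t(4)) + 348108) = 1/(-6 + 348108) = 1/348102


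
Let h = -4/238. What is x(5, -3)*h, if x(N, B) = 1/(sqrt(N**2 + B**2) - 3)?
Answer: -6/2975 - 2*sqrt(34)/2975 ≈ -0.0059368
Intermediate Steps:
x(N, B) = 1/(-3 + sqrt(B**2 + N**2)) (x(N, B) = 1/(sqrt(B**2 + N**2) - 3) = 1/(-3 + sqrt(B**2 + N**2)))
h = -2/119 (h = -4*1/238 = -2/119 ≈ -0.016807)
x(5, -3)*h = -2/119/(-3 + sqrt((-3)**2 + 5**2)) = -2/119/(-3 + sqrt(9 + 25)) = -2/119/(-3 + sqrt(34)) = -2/(119*(-3 + sqrt(34)))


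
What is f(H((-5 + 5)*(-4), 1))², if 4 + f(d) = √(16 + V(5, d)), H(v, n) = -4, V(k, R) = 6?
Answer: (4 - √22)² ≈ 0.47667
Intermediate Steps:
f(d) = -4 + √22 (f(d) = -4 + √(16 + 6) = -4 + √22)
f(H((-5 + 5)*(-4), 1))² = (-4 + √22)²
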